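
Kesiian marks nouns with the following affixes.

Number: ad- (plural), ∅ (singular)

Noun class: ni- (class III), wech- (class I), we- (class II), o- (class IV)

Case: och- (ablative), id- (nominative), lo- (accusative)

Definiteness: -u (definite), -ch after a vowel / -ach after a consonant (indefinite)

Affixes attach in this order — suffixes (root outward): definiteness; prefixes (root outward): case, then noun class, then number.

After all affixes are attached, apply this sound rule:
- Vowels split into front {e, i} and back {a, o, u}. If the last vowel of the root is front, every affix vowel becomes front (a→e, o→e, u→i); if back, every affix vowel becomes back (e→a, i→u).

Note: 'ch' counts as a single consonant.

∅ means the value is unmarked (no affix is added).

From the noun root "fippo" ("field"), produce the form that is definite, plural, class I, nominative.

adwachudfippou

Attach definiteness definite -u → fippou.
Attach case nominative id- → idfippou.
Attach noun class class I wech- → wechidfippou.
Attach number plural ad- → adwechidfippou.
Apply vowel harmony: adwechidfippou → adwachudfippou.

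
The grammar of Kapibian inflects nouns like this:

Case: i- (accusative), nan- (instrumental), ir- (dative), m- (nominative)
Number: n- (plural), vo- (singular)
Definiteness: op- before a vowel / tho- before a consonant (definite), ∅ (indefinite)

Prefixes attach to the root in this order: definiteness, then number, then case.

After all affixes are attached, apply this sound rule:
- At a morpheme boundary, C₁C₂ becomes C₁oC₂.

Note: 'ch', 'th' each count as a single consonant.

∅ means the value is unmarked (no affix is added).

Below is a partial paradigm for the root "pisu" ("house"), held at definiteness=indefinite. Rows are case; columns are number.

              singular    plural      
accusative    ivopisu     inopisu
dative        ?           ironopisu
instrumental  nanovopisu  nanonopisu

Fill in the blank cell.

definiteness = indefinite: zero marking, form stays pisu.
Attach number singular vo- → vopisu.
Attach case dative ir- → irvopisu.
Apply epenthesis: irvopisu → irovopisu.

irovopisu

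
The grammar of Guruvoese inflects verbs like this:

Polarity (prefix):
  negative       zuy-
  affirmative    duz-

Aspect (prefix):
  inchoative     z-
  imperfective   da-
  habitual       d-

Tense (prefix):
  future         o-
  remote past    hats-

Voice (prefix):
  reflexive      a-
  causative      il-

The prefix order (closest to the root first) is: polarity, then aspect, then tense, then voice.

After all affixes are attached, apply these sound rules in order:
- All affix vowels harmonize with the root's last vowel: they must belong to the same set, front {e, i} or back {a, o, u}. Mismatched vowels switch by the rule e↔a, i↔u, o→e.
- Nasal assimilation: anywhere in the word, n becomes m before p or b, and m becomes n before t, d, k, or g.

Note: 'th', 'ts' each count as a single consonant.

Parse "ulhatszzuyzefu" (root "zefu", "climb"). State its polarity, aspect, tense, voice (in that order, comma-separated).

Segment: il-hats-z-zuy-zefu.
polarity: zuy- → negative.
aspect: z- → inchoative.
tense: hats- → remote past.
voice: il- → causative.

negative, inchoative, remote past, causative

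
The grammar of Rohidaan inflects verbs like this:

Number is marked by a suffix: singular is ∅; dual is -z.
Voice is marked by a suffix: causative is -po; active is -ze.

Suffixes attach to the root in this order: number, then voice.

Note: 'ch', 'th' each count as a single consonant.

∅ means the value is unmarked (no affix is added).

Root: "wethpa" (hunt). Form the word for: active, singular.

number = singular: zero marking, form stays wethpa.
Attach voice active -ze → wethpaze.

wethpaze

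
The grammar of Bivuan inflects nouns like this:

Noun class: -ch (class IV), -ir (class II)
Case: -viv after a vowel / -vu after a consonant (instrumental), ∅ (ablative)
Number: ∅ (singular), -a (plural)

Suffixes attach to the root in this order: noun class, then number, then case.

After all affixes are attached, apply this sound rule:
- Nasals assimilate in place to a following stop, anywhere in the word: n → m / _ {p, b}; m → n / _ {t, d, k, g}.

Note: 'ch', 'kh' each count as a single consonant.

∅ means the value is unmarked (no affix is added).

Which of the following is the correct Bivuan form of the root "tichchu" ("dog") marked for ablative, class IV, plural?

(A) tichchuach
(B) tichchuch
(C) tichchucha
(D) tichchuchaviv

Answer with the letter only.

Attach noun class class IV -ch → tichchuch.
Attach number plural -a → tichchucha.
case = ablative: zero marking, form stays tichchucha.
Nasal assimilation: no change.
So the correct form is tichchucha, option (C).
(B) tichchuch is wrong: it uses singular instead of plural for number.
(D) tichchuchaviv is wrong: it uses instrumental instead of ablative for case.
(A) tichchuach is wrong: it has the affixes in the wrong order.

C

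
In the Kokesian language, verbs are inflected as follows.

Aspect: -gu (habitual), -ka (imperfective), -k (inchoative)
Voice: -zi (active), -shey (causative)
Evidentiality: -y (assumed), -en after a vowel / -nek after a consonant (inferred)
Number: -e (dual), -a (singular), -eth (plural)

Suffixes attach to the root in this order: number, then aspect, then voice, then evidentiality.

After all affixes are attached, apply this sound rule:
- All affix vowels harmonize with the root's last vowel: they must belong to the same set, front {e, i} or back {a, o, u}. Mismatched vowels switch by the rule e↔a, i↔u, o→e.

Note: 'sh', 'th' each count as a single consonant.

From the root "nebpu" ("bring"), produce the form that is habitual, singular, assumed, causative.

nebpuagushayy

Attach number singular -a → nebpua.
Attach aspect habitual -gu → nebpuagu.
Attach voice causative -shey → nebpuagushey.
Attach evidentiality assumed -y → nebpuagusheyy.
Apply vowel harmony: nebpuagusheyy → nebpuagushayy.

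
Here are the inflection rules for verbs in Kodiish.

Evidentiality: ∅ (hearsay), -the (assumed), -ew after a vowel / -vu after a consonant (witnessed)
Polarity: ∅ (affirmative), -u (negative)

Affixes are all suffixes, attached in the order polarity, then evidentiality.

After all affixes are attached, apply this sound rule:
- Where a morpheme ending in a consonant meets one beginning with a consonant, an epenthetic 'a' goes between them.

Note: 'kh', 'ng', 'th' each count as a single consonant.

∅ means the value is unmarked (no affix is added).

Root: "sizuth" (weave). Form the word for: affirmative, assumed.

polarity = affirmative: zero marking, form stays sizuth.
Attach evidentiality assumed -the → sizuththe.
Apply epenthesis: sizuththe → sizuthathe.

sizuthathe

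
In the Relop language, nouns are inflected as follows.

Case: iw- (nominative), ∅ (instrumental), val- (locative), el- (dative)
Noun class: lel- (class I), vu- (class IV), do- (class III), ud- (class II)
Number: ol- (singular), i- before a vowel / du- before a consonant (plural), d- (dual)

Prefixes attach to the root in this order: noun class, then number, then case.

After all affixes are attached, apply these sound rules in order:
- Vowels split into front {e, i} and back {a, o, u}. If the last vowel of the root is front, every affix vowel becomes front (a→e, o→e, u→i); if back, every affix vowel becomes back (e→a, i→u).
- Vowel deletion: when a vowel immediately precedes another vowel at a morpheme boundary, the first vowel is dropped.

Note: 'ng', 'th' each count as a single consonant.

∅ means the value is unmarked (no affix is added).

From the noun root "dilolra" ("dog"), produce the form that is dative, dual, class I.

Attach noun class class I lel- → leldilolra.
Attach number dual d- → dleldilolra.
Attach case dative el- → eldleldilolra.
Apply vowel harmony: eldleldilolra → aldlaldilolra.
Vowel deletion: no change.

aldlaldilolra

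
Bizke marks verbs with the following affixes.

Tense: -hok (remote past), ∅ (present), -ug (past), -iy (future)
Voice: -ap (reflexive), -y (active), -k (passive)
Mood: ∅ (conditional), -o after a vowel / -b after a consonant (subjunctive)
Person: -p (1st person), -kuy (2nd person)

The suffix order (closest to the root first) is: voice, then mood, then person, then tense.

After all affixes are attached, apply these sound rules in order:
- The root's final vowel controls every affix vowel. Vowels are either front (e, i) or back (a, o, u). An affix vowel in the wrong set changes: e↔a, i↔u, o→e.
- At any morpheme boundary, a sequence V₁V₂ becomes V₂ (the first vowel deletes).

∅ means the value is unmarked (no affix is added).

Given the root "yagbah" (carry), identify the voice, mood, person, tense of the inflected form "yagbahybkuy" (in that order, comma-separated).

active, subjunctive, 2nd person, present

Segment: yagbah-y-b-kuy.
voice: -y → active.
mood: -o/b → subjunctive.
person: -kuy → 2nd person.
tense: ∅ → present.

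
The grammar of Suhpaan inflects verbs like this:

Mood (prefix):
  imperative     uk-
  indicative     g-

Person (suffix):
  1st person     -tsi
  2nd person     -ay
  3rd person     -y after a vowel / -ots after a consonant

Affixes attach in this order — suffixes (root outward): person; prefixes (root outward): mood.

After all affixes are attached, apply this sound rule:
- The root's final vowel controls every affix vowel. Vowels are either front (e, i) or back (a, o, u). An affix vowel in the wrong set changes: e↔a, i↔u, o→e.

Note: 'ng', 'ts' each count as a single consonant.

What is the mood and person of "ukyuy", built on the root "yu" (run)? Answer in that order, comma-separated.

imperative, 3rd person

Segment: uk-yu-y.
mood: uk- → imperative.
person: -y/ots → 3rd person.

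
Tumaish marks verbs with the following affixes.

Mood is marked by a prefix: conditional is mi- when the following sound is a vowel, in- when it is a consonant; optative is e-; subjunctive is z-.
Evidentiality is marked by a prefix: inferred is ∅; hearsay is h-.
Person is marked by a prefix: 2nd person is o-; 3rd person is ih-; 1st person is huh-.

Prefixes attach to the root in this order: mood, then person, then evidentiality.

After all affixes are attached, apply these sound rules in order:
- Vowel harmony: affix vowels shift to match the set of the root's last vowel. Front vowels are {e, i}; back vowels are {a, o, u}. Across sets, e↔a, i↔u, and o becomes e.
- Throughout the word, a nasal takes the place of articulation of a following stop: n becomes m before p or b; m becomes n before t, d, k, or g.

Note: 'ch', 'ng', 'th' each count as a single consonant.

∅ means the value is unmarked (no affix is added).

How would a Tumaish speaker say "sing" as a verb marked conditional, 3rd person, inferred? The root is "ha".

uhunha

Attach mood conditional in- (before consonant 'h') → inha.
Attach person 3rd person ih- → ihinha.
evidentiality = inferred: zero marking, form stays ihinha.
Apply vowel harmony: ihinha → uhunha.
Nasal assimilation: no change.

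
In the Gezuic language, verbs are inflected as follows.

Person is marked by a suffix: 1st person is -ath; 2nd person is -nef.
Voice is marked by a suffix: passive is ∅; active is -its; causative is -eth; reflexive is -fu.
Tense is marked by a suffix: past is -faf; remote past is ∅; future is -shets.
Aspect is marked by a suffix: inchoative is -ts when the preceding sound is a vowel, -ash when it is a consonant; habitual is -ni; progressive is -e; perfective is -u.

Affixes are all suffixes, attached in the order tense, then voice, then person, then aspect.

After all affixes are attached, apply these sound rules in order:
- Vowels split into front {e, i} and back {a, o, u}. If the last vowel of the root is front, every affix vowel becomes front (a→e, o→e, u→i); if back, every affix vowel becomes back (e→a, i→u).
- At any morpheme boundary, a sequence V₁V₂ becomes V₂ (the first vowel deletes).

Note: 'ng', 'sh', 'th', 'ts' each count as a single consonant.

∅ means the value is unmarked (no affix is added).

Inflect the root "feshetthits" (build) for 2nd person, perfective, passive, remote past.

feshetthitsnefi

tense = remote past: zero marking, form stays feshetthits.
voice = passive: zero marking, form stays feshetthits.
Attach person 2nd person -nef → feshetthitsnef.
Attach aspect perfective -u → feshetthitsnefu.
Apply vowel harmony: feshetthitsnefu → feshetthitsnefi.
Vowel deletion: no change.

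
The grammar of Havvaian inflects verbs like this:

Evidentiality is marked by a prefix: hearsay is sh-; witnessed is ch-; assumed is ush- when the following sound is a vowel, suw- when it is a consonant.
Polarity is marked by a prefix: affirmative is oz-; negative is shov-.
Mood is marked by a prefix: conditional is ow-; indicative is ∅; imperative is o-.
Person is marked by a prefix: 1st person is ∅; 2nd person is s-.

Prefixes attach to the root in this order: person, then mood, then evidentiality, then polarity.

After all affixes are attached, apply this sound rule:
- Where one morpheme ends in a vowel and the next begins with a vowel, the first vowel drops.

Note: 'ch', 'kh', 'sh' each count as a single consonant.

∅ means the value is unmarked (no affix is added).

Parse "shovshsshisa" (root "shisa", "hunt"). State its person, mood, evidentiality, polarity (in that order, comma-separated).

2nd person, indicative, hearsay, negative

Segment: shov-sh-s-shisa.
person: s- → 2nd person.
mood: ∅ → indicative.
evidentiality: sh- → hearsay.
polarity: shov- → negative.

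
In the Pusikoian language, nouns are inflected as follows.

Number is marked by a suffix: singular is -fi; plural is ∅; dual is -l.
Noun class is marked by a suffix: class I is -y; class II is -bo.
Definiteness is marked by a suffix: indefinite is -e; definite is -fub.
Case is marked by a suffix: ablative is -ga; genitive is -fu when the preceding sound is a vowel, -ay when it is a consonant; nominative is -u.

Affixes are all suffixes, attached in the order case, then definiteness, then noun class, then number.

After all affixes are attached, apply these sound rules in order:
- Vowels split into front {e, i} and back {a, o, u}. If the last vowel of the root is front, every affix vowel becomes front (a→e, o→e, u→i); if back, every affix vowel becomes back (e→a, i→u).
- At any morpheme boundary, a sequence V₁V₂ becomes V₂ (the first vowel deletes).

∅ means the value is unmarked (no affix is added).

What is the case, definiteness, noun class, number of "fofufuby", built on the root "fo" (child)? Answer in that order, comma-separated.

genitive, definite, class I, plural

Segment: fo-fu-fub-y.
case: -fu/ay → genitive.
definiteness: -fub → definite.
noun class: -y → class I.
number: ∅ → plural.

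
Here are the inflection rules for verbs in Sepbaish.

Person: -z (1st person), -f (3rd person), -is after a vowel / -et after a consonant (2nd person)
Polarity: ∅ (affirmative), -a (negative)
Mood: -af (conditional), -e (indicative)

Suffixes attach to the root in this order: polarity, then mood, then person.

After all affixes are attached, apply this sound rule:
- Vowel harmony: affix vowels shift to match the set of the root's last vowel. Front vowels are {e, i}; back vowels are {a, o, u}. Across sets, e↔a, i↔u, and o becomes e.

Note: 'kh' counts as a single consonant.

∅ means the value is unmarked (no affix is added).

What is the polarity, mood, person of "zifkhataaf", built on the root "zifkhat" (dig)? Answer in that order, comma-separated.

Segment: zifkhat-a-e-f.
polarity: -a → negative.
mood: -e → indicative.
person: -f → 3rd person.

negative, indicative, 3rd person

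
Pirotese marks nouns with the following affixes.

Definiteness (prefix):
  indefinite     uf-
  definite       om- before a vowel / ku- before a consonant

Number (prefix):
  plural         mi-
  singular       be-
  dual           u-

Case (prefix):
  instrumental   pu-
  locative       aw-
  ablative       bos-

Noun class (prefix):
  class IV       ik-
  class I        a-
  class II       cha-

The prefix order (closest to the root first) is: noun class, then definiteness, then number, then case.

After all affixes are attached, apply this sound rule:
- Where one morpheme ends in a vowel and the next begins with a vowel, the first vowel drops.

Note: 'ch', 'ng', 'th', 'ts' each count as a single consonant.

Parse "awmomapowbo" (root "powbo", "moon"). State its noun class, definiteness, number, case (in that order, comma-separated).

class I, definite, plural, locative

Segment: aw-mi-om-a-powbo.
noun class: a- → class I.
definiteness: om/ku- → definite.
number: mi- → plural.
case: aw- → locative.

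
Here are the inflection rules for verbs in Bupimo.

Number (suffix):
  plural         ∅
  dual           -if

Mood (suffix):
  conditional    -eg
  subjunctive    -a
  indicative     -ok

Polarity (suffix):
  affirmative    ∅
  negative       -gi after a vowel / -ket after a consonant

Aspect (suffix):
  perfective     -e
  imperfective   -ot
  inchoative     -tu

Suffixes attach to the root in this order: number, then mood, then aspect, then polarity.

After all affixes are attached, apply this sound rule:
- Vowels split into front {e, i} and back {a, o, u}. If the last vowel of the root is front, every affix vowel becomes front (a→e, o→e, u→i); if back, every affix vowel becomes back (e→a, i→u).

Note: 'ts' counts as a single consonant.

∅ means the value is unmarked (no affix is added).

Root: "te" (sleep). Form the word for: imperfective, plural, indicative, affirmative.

teeket

number = plural: zero marking, form stays te.
Attach mood indicative -ok → teok.
Attach aspect imperfective -ot → teokot.
polarity = affirmative: zero marking, form stays teokot.
Apply vowel harmony: teokot → teeket.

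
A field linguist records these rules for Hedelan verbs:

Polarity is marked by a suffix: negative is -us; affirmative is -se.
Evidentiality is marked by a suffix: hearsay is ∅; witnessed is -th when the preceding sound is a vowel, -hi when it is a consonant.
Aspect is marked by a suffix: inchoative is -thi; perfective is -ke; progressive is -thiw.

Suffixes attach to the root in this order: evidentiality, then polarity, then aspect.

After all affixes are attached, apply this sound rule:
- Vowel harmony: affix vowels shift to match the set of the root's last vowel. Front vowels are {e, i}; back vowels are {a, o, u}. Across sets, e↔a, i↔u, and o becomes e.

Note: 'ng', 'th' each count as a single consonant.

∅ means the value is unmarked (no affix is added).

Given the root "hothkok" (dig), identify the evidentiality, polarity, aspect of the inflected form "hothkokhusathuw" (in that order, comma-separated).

Segment: hothkok-hi-se-thiw.
evidentiality: -th/hi → witnessed.
polarity: -se → affirmative.
aspect: -thiw → progressive.

witnessed, affirmative, progressive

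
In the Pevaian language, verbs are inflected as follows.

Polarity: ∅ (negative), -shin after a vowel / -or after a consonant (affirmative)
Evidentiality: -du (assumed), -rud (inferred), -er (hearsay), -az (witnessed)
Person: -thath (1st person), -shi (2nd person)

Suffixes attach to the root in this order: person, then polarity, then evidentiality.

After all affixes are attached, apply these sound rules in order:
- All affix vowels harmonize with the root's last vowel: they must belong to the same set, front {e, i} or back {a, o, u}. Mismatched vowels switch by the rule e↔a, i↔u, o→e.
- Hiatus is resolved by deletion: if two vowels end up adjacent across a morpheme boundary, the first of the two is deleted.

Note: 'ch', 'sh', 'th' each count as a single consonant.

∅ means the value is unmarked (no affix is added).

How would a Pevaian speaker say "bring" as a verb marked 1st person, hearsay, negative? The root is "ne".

Attach person 1st person -thath → nethath.
polarity = negative: zero marking, form stays nethath.
Attach evidentiality hearsay -er → nethather.
Apply vowel harmony: nethather → nethether.
Vowel deletion: no change.

nethether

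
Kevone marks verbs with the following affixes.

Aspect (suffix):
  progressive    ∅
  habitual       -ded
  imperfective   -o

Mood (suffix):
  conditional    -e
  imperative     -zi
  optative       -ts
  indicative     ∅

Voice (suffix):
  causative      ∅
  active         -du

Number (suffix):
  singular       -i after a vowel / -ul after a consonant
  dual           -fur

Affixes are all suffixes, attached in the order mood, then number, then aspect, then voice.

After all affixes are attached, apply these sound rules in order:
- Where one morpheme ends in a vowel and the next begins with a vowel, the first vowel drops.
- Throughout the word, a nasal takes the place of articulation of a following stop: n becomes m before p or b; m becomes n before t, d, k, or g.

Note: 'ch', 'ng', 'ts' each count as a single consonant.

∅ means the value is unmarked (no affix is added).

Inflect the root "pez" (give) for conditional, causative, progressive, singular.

pezi

Attach mood conditional -e → peze.
Attach number singular -i (after vowel 'e') → pezei.
aspect = progressive: zero marking, form stays pezei.
voice = causative: zero marking, form stays pezei.
Apply vowel deletion: pezei → pezi.
Nasal assimilation: no change.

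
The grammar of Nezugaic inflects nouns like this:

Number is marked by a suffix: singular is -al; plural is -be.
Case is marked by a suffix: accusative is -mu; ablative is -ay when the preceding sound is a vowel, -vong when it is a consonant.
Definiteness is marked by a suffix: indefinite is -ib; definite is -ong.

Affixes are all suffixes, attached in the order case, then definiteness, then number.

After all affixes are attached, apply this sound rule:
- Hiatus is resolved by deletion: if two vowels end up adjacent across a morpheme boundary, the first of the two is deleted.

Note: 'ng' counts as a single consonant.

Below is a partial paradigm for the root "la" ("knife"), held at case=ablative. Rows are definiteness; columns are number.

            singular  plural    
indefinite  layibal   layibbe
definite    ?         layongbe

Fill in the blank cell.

Attach case ablative -ay (after vowel 'a') → laay.
Attach definiteness definite -ong → laayong.
Attach number singular -al → laayongal.
Apply vowel deletion: laayongal → layongal.

layongal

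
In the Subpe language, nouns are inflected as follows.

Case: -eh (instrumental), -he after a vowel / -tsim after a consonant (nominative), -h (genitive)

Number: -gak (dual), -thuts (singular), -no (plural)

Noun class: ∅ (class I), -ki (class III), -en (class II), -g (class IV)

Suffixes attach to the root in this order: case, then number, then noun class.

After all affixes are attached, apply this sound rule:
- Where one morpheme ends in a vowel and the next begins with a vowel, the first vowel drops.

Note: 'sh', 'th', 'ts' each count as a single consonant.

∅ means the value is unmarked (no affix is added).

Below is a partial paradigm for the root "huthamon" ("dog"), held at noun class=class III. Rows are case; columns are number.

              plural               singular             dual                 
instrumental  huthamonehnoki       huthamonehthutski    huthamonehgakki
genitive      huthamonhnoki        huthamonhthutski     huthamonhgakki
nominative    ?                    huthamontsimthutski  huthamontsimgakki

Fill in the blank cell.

Attach case nominative -tsim (after consonant 'n') → huthamontsim.
Attach number plural -no → huthamontsimno.
Attach noun class class III -ki → huthamontsimnoki.
Vowel deletion: no change.

huthamontsimnoki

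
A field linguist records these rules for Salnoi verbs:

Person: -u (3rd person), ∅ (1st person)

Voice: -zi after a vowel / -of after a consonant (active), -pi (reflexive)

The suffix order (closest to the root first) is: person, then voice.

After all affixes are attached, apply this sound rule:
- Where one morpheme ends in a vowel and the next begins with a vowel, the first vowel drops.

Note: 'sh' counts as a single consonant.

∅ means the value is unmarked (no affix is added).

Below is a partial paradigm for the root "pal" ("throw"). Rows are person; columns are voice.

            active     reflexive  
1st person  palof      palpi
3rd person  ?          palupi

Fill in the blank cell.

Attach person 3rd person -u → palu.
Attach voice active -zi (after vowel 'u') → paluzi.
Vowel deletion: no change.

paluzi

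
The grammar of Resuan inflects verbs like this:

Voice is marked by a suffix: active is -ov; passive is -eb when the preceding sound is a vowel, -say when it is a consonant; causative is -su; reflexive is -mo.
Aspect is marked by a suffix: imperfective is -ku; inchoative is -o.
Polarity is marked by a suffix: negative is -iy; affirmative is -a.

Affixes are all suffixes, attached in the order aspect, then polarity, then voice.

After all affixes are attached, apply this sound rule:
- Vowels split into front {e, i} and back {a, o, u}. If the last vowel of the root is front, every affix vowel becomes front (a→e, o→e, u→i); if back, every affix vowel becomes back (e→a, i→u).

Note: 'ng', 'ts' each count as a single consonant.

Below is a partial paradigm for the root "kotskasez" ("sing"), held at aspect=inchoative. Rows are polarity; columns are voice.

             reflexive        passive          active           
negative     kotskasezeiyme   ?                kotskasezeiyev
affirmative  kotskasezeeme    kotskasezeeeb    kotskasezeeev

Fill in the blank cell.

Attach aspect inchoative -o → kotskasezo.
Attach polarity negative -iy → kotskasezoiy.
Attach voice passive -say (after consonant 'y') → kotskasezoiysay.
Apply vowel harmony: kotskasezoiysay → kotskasezeiysey.

kotskasezeiysey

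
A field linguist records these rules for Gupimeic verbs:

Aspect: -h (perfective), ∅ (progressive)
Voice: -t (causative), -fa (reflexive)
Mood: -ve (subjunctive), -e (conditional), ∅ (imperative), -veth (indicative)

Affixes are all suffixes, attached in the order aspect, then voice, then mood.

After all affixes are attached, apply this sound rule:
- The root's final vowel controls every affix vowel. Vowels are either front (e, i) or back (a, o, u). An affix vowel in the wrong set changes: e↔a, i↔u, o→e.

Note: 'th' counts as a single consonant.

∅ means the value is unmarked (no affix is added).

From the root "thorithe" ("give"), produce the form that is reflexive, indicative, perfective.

thorithehfeveth

Attach aspect perfective -h → thoritheh.
Attach voice reflexive -fa → thorithehfa.
Attach mood indicative -veth → thorithehfaveth.
Apply vowel harmony: thorithehfaveth → thorithehfeveth.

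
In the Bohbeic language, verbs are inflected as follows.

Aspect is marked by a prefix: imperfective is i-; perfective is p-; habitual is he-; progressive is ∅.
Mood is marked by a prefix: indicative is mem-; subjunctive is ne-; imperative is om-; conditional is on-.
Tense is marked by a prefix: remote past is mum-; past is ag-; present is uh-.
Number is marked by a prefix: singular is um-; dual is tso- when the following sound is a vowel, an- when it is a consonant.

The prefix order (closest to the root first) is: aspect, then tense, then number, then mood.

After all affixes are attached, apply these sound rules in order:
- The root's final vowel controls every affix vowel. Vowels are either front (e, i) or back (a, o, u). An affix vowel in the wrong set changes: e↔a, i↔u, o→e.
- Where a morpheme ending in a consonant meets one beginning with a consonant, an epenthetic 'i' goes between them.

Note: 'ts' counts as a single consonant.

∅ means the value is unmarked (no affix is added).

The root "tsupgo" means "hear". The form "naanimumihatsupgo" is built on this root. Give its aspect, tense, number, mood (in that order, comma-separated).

habitual, remote past, dual, subjunctive

Segment: ne-an-mum-he-tsupgo.
aspect: he- → habitual.
tense: mum- → remote past.
number: tso/an- → dual.
mood: ne- → subjunctive.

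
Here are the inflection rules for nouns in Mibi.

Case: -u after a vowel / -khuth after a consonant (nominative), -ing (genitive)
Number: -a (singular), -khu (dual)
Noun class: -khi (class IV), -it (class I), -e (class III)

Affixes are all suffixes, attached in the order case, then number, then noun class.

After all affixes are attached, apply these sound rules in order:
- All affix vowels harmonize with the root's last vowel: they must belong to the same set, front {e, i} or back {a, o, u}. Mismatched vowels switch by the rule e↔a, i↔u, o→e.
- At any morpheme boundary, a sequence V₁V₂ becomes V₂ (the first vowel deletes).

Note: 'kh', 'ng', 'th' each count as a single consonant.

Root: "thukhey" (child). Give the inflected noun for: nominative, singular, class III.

Attach case nominative -khuth (after consonant 'y') → thukheykhuth.
Attach number singular -a → thukheykhutha.
Attach noun class class III -e → thukheykhuthae.
Apply vowel harmony: thukheykhuthae → thukheykhithee.
Apply vowel deletion: thukheykhithee → thukheykhithe.

thukheykhithe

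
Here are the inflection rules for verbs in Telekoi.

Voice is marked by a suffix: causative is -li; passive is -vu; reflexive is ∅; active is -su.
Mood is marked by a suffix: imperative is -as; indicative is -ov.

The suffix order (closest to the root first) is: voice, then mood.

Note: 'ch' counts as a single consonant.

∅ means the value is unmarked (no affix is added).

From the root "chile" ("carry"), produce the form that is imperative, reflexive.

chileas

voice = reflexive: zero marking, form stays chile.
Attach mood imperative -as → chileas.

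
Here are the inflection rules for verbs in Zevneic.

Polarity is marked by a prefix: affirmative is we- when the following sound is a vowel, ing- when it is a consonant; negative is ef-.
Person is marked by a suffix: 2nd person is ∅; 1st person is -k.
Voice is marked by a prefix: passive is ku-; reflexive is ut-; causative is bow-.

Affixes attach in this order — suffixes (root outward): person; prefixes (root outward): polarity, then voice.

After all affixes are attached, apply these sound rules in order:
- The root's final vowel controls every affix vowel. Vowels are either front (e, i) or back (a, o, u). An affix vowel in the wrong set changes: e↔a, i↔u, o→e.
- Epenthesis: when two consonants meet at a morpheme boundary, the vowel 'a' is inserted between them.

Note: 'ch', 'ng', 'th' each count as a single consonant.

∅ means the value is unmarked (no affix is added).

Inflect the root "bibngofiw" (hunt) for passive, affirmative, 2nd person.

kiingabibngofiw

person = 2nd person: zero marking, form stays bibngofiw.
Attach polarity affirmative ing- (before consonant 'b') → ingbibngofiw.
Attach voice passive ku- → kuingbibngofiw.
Apply vowel harmony: kuingbibngofiw → kiingbibngofiw.
Apply epenthesis: kiingbibngofiw → kiingabibngofiw.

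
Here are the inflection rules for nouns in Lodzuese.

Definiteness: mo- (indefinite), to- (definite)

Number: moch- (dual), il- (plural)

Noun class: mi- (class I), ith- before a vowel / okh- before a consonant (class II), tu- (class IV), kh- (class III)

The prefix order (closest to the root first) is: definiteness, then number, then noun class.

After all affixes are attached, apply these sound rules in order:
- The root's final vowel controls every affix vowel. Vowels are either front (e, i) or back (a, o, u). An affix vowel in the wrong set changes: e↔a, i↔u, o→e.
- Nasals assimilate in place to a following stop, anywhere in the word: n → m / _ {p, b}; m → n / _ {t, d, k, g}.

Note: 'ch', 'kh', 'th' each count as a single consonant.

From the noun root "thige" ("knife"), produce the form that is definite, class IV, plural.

tiiltethige

Attach definiteness definite to- → tothige.
Attach number plural il- → iltothige.
Attach noun class class IV tu- → tuiltothige.
Apply vowel harmony: tuiltothige → tiiltethige.
Nasal assimilation: no change.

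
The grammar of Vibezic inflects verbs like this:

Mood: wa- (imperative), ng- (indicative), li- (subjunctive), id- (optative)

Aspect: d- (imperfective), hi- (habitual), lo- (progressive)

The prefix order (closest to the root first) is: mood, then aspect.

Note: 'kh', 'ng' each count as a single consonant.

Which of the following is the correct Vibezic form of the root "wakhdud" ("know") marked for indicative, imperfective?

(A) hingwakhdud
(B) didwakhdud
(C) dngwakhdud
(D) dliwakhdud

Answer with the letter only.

C

Attach mood indicative ng- → ngwakhdud.
Attach aspect imperfective d- → dngwakhdud.
So the correct form is dngwakhdud, option (C).
(D) dliwakhdud is wrong: it uses subjunctive instead of indicative for mood.
(B) didwakhdud is wrong: it uses optative instead of indicative for mood.
(A) hingwakhdud is wrong: it uses habitual instead of imperfective for aspect.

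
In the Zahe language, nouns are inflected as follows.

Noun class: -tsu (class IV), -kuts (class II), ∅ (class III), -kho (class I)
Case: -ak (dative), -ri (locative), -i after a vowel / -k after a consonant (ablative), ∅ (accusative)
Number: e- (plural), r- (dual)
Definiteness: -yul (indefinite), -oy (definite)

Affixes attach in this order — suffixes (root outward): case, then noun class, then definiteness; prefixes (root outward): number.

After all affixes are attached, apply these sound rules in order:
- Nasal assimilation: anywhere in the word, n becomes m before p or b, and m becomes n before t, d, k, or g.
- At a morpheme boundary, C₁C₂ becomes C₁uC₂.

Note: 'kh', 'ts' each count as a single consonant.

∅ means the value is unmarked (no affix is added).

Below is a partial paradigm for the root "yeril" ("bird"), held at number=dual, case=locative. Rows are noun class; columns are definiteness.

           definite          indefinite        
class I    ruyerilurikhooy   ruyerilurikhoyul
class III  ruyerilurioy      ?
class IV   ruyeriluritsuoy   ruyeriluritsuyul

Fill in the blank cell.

ruyeriluriyul

Attach number dual r- → ryeril.
Attach case locative -ri → ryerilri.
noun class = class III: zero marking, form stays ryerilri.
Attach definiteness indefinite -yul → ryerilriyul.
Nasal assimilation: no change.
Apply epenthesis: ryerilriyul → ruyeriluriyul.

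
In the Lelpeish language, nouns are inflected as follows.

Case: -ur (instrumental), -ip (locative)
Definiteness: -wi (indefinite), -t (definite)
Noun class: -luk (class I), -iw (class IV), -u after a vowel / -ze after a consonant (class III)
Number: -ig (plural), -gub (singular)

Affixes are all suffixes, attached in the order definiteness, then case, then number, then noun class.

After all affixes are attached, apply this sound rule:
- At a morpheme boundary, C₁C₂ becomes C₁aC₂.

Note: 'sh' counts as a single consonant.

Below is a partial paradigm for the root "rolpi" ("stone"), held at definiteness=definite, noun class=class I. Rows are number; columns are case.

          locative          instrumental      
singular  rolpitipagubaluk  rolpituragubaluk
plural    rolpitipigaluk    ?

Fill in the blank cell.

Attach definiteness definite -t → rolpit.
Attach case instrumental -ur → rolpitur.
Attach number plural -ig → rolpiturig.
Attach noun class class I -luk → rolpiturigluk.
Apply epenthesis: rolpiturigluk → rolpiturigaluk.

rolpiturigaluk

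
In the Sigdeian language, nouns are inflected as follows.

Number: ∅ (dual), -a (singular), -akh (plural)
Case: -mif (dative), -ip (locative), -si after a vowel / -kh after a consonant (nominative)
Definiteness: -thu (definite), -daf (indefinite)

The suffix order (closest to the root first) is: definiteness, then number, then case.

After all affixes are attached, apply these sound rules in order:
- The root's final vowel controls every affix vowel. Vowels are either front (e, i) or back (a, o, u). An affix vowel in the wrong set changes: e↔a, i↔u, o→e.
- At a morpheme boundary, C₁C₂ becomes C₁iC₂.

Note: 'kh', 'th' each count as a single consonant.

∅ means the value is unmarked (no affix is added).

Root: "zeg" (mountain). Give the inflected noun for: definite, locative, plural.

zegithiekhip

Attach definiteness definite -thu → zegthu.
Attach number plural -akh → zegthuakh.
Attach case locative -ip → zegthuakhip.
Apply vowel harmony: zegthuakhip → zegthiekhip.
Apply epenthesis: zegthiekhip → zegithiekhip.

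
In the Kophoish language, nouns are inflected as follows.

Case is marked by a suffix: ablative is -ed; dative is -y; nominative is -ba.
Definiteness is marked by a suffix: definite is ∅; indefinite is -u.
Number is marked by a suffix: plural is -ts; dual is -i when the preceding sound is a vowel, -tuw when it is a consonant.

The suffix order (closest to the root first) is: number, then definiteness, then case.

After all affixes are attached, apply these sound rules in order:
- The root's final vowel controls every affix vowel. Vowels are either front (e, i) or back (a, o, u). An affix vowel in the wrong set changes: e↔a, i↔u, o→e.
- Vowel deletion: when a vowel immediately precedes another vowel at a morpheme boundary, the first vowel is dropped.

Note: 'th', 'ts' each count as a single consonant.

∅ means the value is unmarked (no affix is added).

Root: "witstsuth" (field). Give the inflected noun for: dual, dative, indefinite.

witstsuthtuwuy

Attach number dual -tuw (after consonant 'th') → witstsuthtuw.
Attach definiteness indefinite -u → witstsuthtuwu.
Attach case dative -y → witstsuthtuwuy.
Vowel harmony: no change.
Vowel deletion: no change.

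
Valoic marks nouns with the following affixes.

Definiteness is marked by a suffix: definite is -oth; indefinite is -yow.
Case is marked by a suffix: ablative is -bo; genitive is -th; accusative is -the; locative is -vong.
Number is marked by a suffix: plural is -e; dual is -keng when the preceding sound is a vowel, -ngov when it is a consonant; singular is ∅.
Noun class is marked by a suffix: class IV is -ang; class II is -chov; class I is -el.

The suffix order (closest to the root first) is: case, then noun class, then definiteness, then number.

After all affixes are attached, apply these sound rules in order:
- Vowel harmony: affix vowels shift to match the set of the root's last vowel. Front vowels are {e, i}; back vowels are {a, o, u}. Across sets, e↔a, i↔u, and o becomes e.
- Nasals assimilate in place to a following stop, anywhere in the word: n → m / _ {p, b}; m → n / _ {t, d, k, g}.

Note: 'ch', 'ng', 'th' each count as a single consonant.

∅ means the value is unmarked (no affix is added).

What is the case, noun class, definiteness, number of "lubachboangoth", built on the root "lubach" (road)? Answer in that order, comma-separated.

ablative, class IV, definite, singular

Segment: lubach-bo-ang-oth.
case: -bo → ablative.
noun class: -ang → class IV.
definiteness: -oth → definite.
number: ∅ → singular.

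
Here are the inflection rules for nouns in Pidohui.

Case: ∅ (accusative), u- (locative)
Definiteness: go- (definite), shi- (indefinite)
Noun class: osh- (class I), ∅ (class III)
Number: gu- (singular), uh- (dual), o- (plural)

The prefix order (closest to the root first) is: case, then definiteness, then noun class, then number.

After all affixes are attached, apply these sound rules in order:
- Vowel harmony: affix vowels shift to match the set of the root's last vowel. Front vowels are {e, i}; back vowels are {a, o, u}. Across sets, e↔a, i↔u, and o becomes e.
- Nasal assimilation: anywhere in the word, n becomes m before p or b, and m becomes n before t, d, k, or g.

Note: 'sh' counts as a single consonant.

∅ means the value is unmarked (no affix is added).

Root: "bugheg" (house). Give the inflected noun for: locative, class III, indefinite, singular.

Attach case locative u- → ubugheg.
Attach definiteness indefinite shi- → shiubugheg.
noun class = class III: zero marking, form stays shiubugheg.
Attach number singular gu- → gushiubugheg.
Apply vowel harmony: gushiubugheg → gishiibugheg.
Nasal assimilation: no change.

gishiibugheg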